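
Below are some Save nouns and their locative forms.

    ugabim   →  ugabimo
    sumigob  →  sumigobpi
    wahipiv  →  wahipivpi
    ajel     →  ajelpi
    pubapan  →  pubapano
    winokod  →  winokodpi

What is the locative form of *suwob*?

suwobpi

Looking at the final consonant of each stem: -o when the stem ends in a nasal (*ugabim*, *pubapan*); -pi when the stem ends in a non-nasal consonant (*sumigob*, *wahipiv*, *ajel*, *winokod*).
*suwob*: final consonant = /b/, non-nasal → -pi → *suwobpi*.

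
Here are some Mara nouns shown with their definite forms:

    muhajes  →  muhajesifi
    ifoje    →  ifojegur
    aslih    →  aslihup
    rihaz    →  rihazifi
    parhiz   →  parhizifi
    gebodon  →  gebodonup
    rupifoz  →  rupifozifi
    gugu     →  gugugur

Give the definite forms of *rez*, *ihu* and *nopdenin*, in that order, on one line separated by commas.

The suffix is conditioned by the final sound: -ifi when the stem ends in a sibilant (*muhajes*, *rihaz*, *parhiz*, *rupifoz*); -up when the stem ends in a non-sibilant consonant (*aslih*, *gebodon*); -gur when the stem ends in a vowel (*ifoje*, *gugu*).
*rez* — final sound /z/ (a sibilant) → -ifi → *rezifi*.
Since the final sound of *ihu* is /u/ (a vowel), it takes -gur, giving *ihugur*.
*nopdenin*: final sound = /n/, a non-sibilant consonant → -up → *nopdeninup*.

rezifi, ihugur, nopdeninup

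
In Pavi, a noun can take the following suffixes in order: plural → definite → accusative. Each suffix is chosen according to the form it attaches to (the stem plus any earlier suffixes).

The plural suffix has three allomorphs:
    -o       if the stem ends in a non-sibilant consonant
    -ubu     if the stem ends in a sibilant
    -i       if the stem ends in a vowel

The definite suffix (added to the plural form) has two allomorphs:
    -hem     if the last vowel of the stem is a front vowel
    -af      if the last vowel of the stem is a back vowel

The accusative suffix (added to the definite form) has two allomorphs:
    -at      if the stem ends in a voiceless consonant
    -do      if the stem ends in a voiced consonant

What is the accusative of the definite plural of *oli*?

oliihemdo

Since the final sound of *oli* is /i/ (a vowel), it takes -i, giving *olii*.
The plural form *olii*: last vowel = /i/, a front vowel → -hem → *oliihem*.
The definite form *oliihem*: final consonant = /m/, voiced → -do → *oliihemdo*.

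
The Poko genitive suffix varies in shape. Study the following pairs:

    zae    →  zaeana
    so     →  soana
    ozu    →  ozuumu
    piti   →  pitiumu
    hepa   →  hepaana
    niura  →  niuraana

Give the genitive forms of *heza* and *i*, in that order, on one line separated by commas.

Looking at the last vowel of each stem: -umu when the last vowel of the stem is a high vowel (*ozu*, *piti*); -ana when the last vowel of the stem is a non-high vowel (*zae*, *so*, *hepa*, *niura*).
The last vowel of *heza* is /a/, which is a non-high vowel, so the suffix is -ana, giving *hezaana*.
The last vowel of *i* is /i/, which is a high vowel, so the suffix is -umu, giving *iumu*.

hezaana, iumu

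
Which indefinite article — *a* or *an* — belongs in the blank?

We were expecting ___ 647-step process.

a

The indefinite article is chosen by the initial *sound* of the following word, not its spelling.
The number *647* is spoken "six hundred …", beginning with /sɪks/ — a consonant sound.
So the article is *a*: We were expecting a 647-step process.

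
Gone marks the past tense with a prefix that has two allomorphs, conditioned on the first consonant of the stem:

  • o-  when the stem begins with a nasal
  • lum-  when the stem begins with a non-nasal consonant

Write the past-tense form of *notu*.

*notu*: first consonant = /n/, a nasal → o- → *onotu*.

onotu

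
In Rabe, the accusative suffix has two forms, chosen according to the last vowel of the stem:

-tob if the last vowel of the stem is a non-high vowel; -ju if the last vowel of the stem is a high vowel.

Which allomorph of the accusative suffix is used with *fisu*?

*fisu*: last vowel = /u/, a high vowel → -ju.

-ju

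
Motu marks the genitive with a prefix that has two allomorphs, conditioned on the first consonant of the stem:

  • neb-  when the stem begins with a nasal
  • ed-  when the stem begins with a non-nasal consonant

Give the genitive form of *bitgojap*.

edbitgojap

*bitgojap* — first consonant /b/ (non-nasal) → ed- → *edbitgojap*.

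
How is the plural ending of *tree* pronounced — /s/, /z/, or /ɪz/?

The stem *tree* ends in a voiced non-sibilant sound.
The plural suffix surfaces as /ɪz/ after sibilants, /s/ after other voiceless consonants, and /z/ after other voiced sounds.
So the plural -s on *tree* is pronounced /z/.

/z/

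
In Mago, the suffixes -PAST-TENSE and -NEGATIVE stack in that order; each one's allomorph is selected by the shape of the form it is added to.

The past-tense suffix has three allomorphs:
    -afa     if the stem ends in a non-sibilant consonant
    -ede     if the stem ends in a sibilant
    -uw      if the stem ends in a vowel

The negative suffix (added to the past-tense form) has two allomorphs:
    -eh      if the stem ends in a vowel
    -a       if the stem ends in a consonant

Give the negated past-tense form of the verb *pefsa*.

Since the final sound of *pefsa* is /a/ (a vowel), it takes -uw, giving *pefsauw*.
Since the final sound of the past-tense form *pefsauw* is /w/ (a consonant), it takes -a, giving *pefsauwa*.

pefsauwa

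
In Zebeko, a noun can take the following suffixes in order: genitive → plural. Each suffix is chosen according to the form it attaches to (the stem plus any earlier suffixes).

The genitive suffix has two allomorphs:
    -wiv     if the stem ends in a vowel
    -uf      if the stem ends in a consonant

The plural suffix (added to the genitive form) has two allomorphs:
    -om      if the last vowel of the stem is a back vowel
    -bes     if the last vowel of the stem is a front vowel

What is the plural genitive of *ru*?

*ru* — final sound /u/ (a vowel) → -wiv → *ruwiv*.
The last vowel of the genitive form *ruwiv* is /i/, which is a front vowel, so the plural suffix is -bes, giving *ruwivbes*.

ruwivbes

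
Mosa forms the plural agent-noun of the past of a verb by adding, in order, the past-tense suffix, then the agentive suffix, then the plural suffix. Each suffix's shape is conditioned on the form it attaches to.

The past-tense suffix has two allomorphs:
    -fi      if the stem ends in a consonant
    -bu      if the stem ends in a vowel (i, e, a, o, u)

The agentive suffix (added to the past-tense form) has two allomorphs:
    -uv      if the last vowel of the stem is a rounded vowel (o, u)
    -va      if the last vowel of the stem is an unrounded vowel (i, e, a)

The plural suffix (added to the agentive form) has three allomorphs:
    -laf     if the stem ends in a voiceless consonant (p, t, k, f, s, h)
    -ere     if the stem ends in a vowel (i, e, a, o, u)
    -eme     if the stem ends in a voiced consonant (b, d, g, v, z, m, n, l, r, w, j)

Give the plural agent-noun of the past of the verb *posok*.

posokfivaere

Since the final sound of *posok* is /k/ (a consonant), it takes -fi, giving *posokfi*.
The past-tense form *posokfi* — last vowel /i/ (an unrounded vowel) → -va → *posokfiva*.
The final sound of the agentive form *posokfiva* is /a/, which is a vowel, so the plural suffix is -ere, giving *posokfivaere*.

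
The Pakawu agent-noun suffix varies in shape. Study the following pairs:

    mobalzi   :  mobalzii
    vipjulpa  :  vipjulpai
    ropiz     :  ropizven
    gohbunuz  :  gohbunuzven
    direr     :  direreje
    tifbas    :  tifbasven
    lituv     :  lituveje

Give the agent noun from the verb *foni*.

fonii

The alternation tracks the final sound of the stem — -ven when the stem ends in a sibilant (*ropiz*, *gohbunuz*, *tifbas*); -eje when the stem ends in a non-sibilant consonant (*direr*, *lituv*); -i when the stem ends in a vowel (*mobalzi*, *vipjulpa*).
Since the final sound of *foni* is /i/ (a vowel), it takes -i, giving *fonii*.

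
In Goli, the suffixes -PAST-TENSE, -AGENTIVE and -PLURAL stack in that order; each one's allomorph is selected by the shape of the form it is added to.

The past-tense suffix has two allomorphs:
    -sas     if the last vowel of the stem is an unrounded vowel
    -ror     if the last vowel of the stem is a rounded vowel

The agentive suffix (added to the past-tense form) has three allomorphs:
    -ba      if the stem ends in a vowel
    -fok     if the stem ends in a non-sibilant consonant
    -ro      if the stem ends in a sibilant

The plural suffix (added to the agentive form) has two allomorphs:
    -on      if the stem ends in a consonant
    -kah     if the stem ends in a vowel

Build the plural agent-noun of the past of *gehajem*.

gehajemsasrokah

Since the last vowel of *gehajem* is /e/ (an unrounded vowel), it takes -sas, giving *gehajemsas*.
Since the final sound of the past-tense form *gehajemsas* is /s/ (a sibilant), it takes -ro, giving *gehajemsasro*.
The agentive form *gehajemsasro* — final sound /o/ (a vowel) → -kah → *gehajemsasrokah*.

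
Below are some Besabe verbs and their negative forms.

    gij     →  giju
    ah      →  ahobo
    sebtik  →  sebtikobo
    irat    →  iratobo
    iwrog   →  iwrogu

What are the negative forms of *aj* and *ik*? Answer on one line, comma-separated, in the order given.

The suffix is conditioned by the final consonant: -obo when the stem ends in a voiceless consonant (*ah*, *sebtik*, *irat*); -u when the stem ends in a voiced consonant (*gij*, *iwrog*).
The final consonant of *aj* is /j/, which is voiced, so the suffix is -u, giving *aju*.
*ik*: final consonant = /k/, voiceless → -obo → *ikobo*.

aju, ikobo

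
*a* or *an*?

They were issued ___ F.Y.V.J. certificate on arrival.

The indefinite article is chosen by the initial *sound* of the following word, not its spelling.
The initialism *F.Y.V.J.* is read letter by letter; the first letter, F, is pronounced /ɛf/, which begins with a vowel sound.
So the article is *an*: They were issued an F.Y.V.J. certificate on arrival.

an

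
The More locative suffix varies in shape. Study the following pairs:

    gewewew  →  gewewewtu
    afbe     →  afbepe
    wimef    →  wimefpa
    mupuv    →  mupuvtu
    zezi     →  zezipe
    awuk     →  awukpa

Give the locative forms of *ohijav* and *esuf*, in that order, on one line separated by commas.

The suffix is conditioned by the final sound: -pa when the stem ends in a voiceless consonant (*wimef*, *awuk*); -tu when the stem ends in a voiced consonant (*gewewew*, *mupuv*); -pe when the stem ends in a vowel (*afbe*, *zezi*).
*ohijav*: final sound = /v/, a voiced consonant → -tu → *ohijavtu*.
*esuf*: final sound = /f/, a voiceless consonant → -pa → *esufpa*.

ohijavtu, esufpa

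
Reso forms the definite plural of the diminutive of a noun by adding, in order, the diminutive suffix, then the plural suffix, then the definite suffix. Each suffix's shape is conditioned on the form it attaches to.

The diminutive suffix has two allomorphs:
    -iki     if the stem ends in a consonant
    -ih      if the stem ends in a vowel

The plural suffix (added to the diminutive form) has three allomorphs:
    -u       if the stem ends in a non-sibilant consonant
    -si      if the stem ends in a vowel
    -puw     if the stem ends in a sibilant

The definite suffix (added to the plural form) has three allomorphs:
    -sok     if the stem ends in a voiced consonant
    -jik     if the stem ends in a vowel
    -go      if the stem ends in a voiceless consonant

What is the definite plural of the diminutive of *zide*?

Since the final sound of *zide* is /e/ (a vowel), it takes -ih, giving *zideih*.
The diminutive form *zideih*: final sound = /h/, a non-sibilant consonant → -u → *zideihu*.
The plural form *zideihu*: final sound = /u/, a vowel → -jik → *zideihujik*.

zideihujik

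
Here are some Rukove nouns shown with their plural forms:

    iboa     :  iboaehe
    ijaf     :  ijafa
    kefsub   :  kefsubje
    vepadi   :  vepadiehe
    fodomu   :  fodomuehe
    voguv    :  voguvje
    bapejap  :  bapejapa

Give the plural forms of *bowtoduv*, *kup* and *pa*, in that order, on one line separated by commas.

bowtoduvje, kupa, paehe

The alternation tracks the final sound of the stem — -a when the stem ends in a voiceless consonant (*ijaf*, *bapejap*); -je when the stem ends in a voiced consonant (*kefsub*, *voguv*); -ehe when the stem ends in a vowel (*iboa*, *vepadi*, *fodomu*).
*bowtoduv*: final sound = /v/, a voiced consonant → -je → *bowtoduvje*.
The final sound of *kup* is /p/, which is a voiceless consonant, so the suffix is -a, giving *kupa*.
*pa* — final sound /a/ (a vowel) → -ehe → *paehe*.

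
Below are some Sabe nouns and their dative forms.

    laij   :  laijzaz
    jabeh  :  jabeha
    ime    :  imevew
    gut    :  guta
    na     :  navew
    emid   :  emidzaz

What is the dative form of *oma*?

omavew

The alternation tracks the final sound of the stem — -a when the stem ends in a voiceless consonant (*jabeh*, *gut*); -zaz when the stem ends in a voiced consonant (*laij*, *emid*); -vew when the stem ends in a vowel (*ime*, *na*).
Since the final sound of *oma* is /a/ (a vowel), it takes -vew, giving *omavew*.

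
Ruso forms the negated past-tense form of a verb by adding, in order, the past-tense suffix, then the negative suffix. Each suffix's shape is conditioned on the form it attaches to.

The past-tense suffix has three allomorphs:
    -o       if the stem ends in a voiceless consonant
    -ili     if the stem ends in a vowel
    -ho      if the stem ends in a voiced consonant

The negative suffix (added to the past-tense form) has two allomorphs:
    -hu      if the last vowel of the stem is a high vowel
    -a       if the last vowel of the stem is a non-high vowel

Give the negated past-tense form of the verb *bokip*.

Since the final sound of *bokip* is /p/ (a voiceless consonant), it takes -o, giving *bokipo*.
Since the last vowel of the past-tense form *bokipo* is /o/ (a non-high vowel), it takes -a, giving *bokipoa*.

bokipoa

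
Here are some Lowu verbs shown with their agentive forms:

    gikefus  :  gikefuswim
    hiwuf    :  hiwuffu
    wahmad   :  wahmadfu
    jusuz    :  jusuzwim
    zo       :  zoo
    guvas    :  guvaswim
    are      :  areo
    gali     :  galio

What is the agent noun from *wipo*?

wipoo

Looking at the final sound of each stem: -wim when the stem ends in a sibilant (*gikefus*, *jusuz*, *guvas*); -fu when the stem ends in a non-sibilant consonant (*hiwuf*, *wahmad*); -o when the stem ends in a vowel (*zo*, *are*, *gali*).
*wipo*: final sound = /o/, a vowel → -o → *wipoo*.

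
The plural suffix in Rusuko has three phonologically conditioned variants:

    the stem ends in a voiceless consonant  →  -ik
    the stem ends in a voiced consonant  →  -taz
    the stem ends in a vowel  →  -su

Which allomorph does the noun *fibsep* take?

Since the final sound of *fibsep* is /p/ (a voiceless consonant), it takes -ik.

-ik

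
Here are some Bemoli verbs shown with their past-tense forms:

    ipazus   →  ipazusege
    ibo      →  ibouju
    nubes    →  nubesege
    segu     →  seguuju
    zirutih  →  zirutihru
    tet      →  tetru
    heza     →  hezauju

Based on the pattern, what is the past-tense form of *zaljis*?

The pattern is sibilance of the final sound: -ege when the stem ends in a sibilant (*ipazus*, *nubes*); -ru when the stem ends in a non-sibilant consonant (*zirutih*, *tet*); -uju when the stem ends in a vowel (*ibo*, *segu*, *heza*).
*zaljis* — final sound /s/ (a sibilant) → -ege → *zaljisege*.

zaljisege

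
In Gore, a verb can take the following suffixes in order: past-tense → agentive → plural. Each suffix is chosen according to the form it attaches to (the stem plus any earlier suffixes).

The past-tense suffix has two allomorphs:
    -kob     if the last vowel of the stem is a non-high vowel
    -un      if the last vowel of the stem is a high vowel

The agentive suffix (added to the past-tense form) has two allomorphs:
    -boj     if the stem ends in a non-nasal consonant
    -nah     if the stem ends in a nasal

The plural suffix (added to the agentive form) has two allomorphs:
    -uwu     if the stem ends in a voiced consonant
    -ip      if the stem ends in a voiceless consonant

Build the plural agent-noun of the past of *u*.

uunnahip

*u* — last vowel /u/ (a high vowel) → -un → *uun*.
The past-tense form *uun*: final consonant = /n/, a nasal → -nah → *uunnah*.
The agentive form *uunnah*: final consonant = /h/, voiceless → -ip → *uunnahip*.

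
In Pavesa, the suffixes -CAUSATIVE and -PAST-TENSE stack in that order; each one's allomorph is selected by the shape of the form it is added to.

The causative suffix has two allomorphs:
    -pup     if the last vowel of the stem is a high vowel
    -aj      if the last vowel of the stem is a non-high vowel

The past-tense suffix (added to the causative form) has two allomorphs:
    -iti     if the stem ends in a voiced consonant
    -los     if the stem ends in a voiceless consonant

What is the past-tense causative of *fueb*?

*fueb*: last vowel = /e/, a non-high vowel → -aj → *fuebaj*.
The final consonant of the causative form *fuebaj* is /j/, which is voiced, so the past-tense suffix is -iti, giving *fuebajiti*.

fuebajiti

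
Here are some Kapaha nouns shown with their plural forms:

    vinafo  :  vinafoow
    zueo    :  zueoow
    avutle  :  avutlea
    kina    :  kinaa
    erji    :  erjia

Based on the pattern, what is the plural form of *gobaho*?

gobahoow

Looking at the last vowel of each stem: -ow when the last vowel of the stem is a rounded vowel (*vinafo*, *zueo*); -a when the last vowel of the stem is an unrounded vowel (*avutle*, *kina*, *erji*).
*gobaho*: last vowel = /o/, a rounded vowel → -ow → *gobahoow*.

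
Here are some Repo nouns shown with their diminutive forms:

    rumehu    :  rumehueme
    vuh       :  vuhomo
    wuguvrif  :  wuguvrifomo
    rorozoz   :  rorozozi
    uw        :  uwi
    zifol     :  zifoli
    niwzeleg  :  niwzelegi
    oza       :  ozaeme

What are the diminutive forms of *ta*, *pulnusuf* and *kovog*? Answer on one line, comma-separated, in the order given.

The alternation tracks the final sound of the stem — -omo when the stem ends in a voiceless consonant (*vuh*, *wuguvrif*); -i when the stem ends in a voiced consonant (*rorozoz*, *uw*, *zifol*, *niwzeleg*); -eme when the stem ends in a vowel (*rumehu*, *oza*).
*ta* — final sound /a/ (a vowel) → -eme → *taeme*.
*pulnusuf*: final sound = /f/, a voiceless consonant → -omo → *pulnusufomo*.
Since the final sound of *kovog* is /g/ (a voiced consonant), it takes -i, giving *kovogi*.

taeme, pulnusufomo, kovogi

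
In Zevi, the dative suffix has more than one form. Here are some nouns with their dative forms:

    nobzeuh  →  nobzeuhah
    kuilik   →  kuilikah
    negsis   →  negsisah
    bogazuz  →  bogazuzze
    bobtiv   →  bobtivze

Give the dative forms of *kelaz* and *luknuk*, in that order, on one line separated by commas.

The pattern is voicing of the final consonant: -ah when the stem ends in a voiceless consonant (*nobzeuh*, *kuilik*, *negsis*); -ze when the stem ends in a voiced consonant (*bogazuz*, *bobtiv*).
*kelaz* — final consonant /z/ (voiced) → -ze → *kelazze*.
*luknuk* — final consonant /k/ (voiceless) → -ah → *luknukah*.

kelazze, luknukah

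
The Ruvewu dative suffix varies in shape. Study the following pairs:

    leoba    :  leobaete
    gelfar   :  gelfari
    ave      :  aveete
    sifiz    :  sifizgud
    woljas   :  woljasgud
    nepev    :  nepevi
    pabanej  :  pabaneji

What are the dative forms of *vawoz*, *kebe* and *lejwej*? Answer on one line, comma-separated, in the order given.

vawozgud, kebeete, lejweji

The suffix is conditioned by the final sound: -gud when the stem ends in a sibilant (*sifiz*, *woljas*); -i when the stem ends in a non-sibilant consonant (*gelfar*, *nepev*, *pabanej*); -ete when the stem ends in a vowel (*leoba*, *ave*).
The final sound of *vawoz* is /z/, which is a sibilant, so the suffix is -gud, giving *vawozgud*.
*kebe* — final sound /e/ (a vowel) → -ete → *kebeete*.
Since the final sound of *lejwej* is /j/ (a non-sibilant consonant), it takes -i, giving *lejweji*.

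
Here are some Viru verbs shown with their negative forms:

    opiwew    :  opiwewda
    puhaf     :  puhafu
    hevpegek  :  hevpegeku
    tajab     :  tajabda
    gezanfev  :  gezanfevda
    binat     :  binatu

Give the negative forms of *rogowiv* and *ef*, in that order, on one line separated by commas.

The alternation tracks the final consonant of the stem — -u when the stem ends in a voiceless consonant (*puhaf*, *hevpegek*, *binat*); -da when the stem ends in a voiced consonant (*opiwew*, *tajab*, *gezanfev*).
*rogowiv*: final consonant = /v/, voiced → -da → *rogowivda*.
The final consonant of *ef* is /f/, which is voiceless, so the suffix is -u, giving *efu*.

rogowivda, efu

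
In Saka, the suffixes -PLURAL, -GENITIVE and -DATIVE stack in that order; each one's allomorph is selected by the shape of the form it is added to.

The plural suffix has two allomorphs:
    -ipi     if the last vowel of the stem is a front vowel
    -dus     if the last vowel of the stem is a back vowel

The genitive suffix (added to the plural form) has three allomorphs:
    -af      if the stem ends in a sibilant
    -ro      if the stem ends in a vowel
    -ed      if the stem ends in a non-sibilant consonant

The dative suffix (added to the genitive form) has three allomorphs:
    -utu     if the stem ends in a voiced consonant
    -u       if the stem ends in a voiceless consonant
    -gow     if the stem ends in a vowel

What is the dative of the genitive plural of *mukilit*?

*mukilit* — last vowel /i/ (a front vowel) → -ipi → *mukilitipi*.
The plural form *mukilitipi* — final sound /i/ (a vowel) → -ro → *mukilitipiro*.
The genitive form *mukilitipiro*: final sound = /o/, a vowel → -gow → *mukilitipirogow*.

mukilitipirogow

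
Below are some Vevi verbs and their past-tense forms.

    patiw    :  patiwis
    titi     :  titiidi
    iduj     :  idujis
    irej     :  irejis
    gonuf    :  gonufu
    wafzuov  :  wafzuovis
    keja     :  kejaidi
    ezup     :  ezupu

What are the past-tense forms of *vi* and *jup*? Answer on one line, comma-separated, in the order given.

viidi, jupu

Looking at the final sound of each stem: -u when the stem ends in a voiceless consonant (*gonuf*, *ezup*); -is when the stem ends in a voiced consonant (*patiw*, *iduj*, *irej*, *wafzuov*); -idi when the stem ends in a vowel (*titi*, *keja*).
*vi*: final sound = /i/, a vowel → -idi → *viidi*.
Since the final sound of *jup* is /p/ (a voiceless consonant), it takes -u, giving *jupu*.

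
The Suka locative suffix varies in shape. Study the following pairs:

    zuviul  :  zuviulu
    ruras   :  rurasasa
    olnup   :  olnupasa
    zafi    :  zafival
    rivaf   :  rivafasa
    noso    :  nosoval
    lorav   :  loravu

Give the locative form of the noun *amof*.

The pattern is voicing of the final sound: -asa when the stem ends in a voiceless consonant (*ruras*, *olnup*, *rivaf*); -u when the stem ends in a voiced consonant (*zuviul*, *lorav*); -val when the stem ends in a vowel (*zafi*, *noso*).
*amof* — final sound /f/ (a voiceless consonant) → -asa → *amofasa*.

amofasa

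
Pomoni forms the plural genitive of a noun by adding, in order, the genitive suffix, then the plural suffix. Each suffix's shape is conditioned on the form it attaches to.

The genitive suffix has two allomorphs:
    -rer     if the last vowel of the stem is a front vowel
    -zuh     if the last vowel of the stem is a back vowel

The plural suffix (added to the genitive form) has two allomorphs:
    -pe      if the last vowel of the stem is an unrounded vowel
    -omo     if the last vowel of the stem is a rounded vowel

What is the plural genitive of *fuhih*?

fuhihrerpe

*fuhih* — last vowel /i/ (a front vowel) → -rer → *fuhihrer*.
The genitive form *fuhihrer* — last vowel /e/ (an unrounded vowel) → -pe → *fuhihrerpe*.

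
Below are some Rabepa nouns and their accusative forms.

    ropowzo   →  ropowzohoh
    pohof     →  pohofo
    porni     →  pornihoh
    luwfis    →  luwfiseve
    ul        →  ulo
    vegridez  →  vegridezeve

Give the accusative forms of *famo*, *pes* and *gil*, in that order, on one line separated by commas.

famohoh, peseve, gilo

The pattern is sibilance of the final sound: -eve when the stem ends in a sibilant (*luwfis*, *vegridez*); -o when the stem ends in a non-sibilant consonant (*pohof*, *ul*); -hoh when the stem ends in a vowel (*ropowzo*, *porni*).
*famo*: final sound = /o/, a vowel → -hoh → *famohoh*.
Since the final sound of *pes* is /s/ (a sibilant), it takes -eve, giving *peseve*.
The final sound of *gil* is /l/, which is a non-sibilant consonant, so the suffix is -o, giving *gilo*.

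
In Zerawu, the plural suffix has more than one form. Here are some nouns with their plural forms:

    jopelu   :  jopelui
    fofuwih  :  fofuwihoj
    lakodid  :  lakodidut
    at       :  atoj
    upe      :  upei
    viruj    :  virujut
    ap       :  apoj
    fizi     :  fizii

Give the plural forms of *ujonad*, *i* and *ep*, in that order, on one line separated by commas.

ujonadut, ii, epoj

The suffix is conditioned by the final sound: -oj when the stem ends in a voiceless consonant (*fofuwih*, *at*, *ap*); -ut when the stem ends in a voiced consonant (*lakodid*, *viruj*); -i when the stem ends in a vowel (*jopelu*, *upe*, *fizi*).
Since the final sound of *ujonad* is /d/ (a voiced consonant), it takes -ut, giving *ujonadut*.
*i* — final sound /i/ (a vowel) → -i → *ii*.
The final sound of *ep* is /p/, which is a voiceless consonant, so the suffix is -oj, giving *epoj*.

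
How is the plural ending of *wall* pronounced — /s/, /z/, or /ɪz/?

The stem *wall* ends in a voiced non-sibilant sound.
The plural suffix surfaces as /ɪz/ after sibilants, /s/ after other voiceless consonants, and /z/ after other voiced sounds.
So the plural -s on *wall* is pronounced /z/.

/z/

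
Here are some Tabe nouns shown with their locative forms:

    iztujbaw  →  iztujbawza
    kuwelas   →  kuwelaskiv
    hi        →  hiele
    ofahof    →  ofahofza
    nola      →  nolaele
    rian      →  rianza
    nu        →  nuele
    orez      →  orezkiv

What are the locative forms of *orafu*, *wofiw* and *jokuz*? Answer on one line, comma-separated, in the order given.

Looking at the final sound of each stem: -kiv when the stem ends in a sibilant (*kuwelas*, *orez*); -za when the stem ends in a non-sibilant consonant (*iztujbaw*, *ofahof*, *rian*); -ele when the stem ends in a vowel (*hi*, *nola*, *nu*).
Since the final sound of *orafu* is /u/ (a vowel), it takes -ele, giving *orafuele*.
Since the final sound of *wofiw* is /w/ (a non-sibilant consonant), it takes -za, giving *wofiwza*.
*jokuz* — final sound /z/ (a sibilant) → -kiv → *jokuzkiv*.

orafuele, wofiwza, jokuzkiv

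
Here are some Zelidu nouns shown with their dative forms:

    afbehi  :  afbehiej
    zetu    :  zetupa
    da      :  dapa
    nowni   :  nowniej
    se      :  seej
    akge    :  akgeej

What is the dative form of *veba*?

vebapa

The pattern is front/back vowel harmony: -ej when the last vowel of the stem is a front vowel (*afbehi*, *nowni*, *se*, *akge*); -pa when the last vowel of the stem is a back vowel (*zetu*, *da*).
*veba* — last vowel /a/ (a back vowel) → -pa → *vebapa*.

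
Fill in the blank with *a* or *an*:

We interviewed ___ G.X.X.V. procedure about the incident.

The indefinite article is chosen by the initial *sound* of the following word, not its spelling.
The initialism *G.X.X.V.* is read letter by letter; the first letter, G, is pronounced /dʒiː/, which begins with a consonant sound.
So the article is *a*: We interviewed a G.X.X.V. procedure about the incident.

a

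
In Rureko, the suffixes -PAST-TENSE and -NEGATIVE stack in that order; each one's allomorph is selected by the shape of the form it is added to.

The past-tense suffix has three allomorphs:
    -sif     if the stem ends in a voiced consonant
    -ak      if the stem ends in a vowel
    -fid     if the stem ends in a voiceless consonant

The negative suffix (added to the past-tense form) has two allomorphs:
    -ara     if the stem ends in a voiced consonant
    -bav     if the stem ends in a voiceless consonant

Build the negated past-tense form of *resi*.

resiakbav

Since the final sound of *resi* is /i/ (a vowel), it takes -ak, giving *resiak*.
The final consonant of the past-tense form *resiak* is /k/, which is voiceless, so the negative suffix is -bav, giving *resiakbav*.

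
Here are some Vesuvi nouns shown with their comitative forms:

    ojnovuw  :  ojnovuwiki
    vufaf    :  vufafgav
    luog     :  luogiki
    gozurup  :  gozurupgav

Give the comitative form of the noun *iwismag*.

The pattern is voicing of the final consonant: -gav when the stem ends in a voiceless consonant (*vufaf*, *gozurup*); -iki when the stem ends in a voiced consonant (*ojnovuw*, *luog*).
*iwismag*: final consonant = /g/, voiced → -iki → *iwismagiki*.

iwismagiki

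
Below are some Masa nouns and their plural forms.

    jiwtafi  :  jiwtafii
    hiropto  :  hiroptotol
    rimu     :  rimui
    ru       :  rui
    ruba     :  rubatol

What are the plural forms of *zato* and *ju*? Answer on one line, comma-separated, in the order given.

Looking at the last vowel of each stem: -i when the last vowel of the stem is a high vowel (*jiwtafi*, *rimu*, *ru*); -tol when the last vowel of the stem is a non-high vowel (*hiropto*, *ruba*).
Since the last vowel of *zato* is /o/ (a non-high vowel), it takes -tol, giving *zatotol*.
*ju* — last vowel /u/ (a high vowel) → -i → *jui*.

zatotol, jui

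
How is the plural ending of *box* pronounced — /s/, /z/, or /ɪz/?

The stem *box* ends in a sibilant (/s, z, ʃ, ʒ, tʃ, dʒ/).
The plural suffix surfaces as /ɪz/ after sibilants, /s/ after other voiceless consonants, and /z/ after other voiced sounds.
So the plural -s on *box* is pronounced /ɪz/.

/ɪz/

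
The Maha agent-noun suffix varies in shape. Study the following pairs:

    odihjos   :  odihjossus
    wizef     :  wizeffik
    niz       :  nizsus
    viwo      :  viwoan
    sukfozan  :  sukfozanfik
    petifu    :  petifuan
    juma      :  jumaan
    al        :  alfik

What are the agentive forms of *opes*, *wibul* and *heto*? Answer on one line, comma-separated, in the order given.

opessus, wibulfik, hetoan

Looking at the final sound of each stem: -sus when the stem ends in a sibilant (*odihjos*, *niz*); -fik when the stem ends in a non-sibilant consonant (*wizef*, *sukfozan*, *al*); -an when the stem ends in a vowel (*viwo*, *petifu*, *juma*).
Since the final sound of *opes* is /s/ (a sibilant), it takes -sus, giving *opessus*.
*wibul* — final sound /l/ (a non-sibilant consonant) → -fik → *wibulfik*.
*heto*: final sound = /o/, a vowel → -an → *hetoan*.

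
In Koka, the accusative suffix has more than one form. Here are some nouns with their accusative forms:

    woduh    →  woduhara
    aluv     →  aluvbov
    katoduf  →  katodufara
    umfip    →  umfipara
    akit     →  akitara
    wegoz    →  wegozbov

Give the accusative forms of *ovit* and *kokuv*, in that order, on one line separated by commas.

ovitara, kokuvbov

Looking at the final consonant of each stem: -ara when the stem ends in a voiceless consonant (*woduh*, *katoduf*, *umfip*, *akit*); -bov when the stem ends in a voiced consonant (*aluv*, *wegoz*).
*ovit* — final consonant /t/ (voiceless) → -ara → *ovitara*.
Since the final consonant of *kokuv* is /v/ (voiced), it takes -bov, giving *kokuvbov*.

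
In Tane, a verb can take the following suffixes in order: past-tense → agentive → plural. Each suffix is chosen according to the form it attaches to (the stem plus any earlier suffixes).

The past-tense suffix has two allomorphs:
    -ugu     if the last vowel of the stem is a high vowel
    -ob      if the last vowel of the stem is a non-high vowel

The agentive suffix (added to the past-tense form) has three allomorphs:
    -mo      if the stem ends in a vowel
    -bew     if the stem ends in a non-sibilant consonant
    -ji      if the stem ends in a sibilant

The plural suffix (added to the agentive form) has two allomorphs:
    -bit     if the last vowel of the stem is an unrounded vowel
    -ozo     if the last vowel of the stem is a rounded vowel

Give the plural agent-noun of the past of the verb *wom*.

*wom* — last vowel /o/ (a non-high vowel) → -ob → *womob*.
The past-tense form *womob* — final sound /b/ (a non-sibilant consonant) → -bew → *womobbew*.
The agentive form *womobbew* — last vowel /e/ (an unrounded vowel) → -bit → *womobbewbit*.

womobbewbit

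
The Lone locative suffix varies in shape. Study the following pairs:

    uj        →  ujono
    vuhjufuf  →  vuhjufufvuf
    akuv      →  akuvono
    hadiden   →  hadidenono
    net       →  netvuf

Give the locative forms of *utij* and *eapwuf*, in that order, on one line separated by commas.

utijono, eapwufvuf

The suffix is conditioned by the final consonant: -vuf when the stem ends in a voiceless consonant (*vuhjufuf*, *net*); -ono when the stem ends in a voiced consonant (*uj*, *akuv*, *hadiden*).
*utij*: final consonant = /j/, voiced → -ono → *utijono*.
*eapwuf* — final consonant /f/ (voiceless) → -vuf → *eapwufvuf*.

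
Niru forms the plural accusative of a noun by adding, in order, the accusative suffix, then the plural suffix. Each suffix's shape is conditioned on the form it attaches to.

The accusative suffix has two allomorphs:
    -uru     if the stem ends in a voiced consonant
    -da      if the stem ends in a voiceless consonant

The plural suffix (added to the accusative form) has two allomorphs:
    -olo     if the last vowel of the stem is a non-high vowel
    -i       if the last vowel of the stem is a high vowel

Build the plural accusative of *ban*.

banurui

The final consonant of *ban* is /n/, which is voiced, so the accusative suffix is -uru, giving *banuru*.
The accusative form *banuru* — last vowel /u/ (a high vowel) → -i → *banurui*.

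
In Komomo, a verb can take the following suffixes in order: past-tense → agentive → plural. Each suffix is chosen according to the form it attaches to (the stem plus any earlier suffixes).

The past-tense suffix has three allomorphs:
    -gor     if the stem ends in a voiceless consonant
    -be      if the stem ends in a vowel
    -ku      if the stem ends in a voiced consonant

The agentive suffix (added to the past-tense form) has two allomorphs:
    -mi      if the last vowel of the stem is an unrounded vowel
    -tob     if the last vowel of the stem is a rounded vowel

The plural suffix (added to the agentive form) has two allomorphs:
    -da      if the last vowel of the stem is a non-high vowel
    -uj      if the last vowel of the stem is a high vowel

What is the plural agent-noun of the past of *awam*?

*awam* — final sound /m/ (a voiced consonant) → -ku → *awamku*.
The past-tense form *awamku*: last vowel = /u/, a rounded vowel → -tob → *awamkutob*.
Since the last vowel of the agentive form *awamkutob* is /o/ (a non-high vowel), it takes -da, giving *awamkutobda*.

awamkutobda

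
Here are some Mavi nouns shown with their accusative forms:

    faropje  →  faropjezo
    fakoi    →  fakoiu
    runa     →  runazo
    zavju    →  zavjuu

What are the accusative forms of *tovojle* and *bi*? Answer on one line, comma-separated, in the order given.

Looking at the last vowel of each stem: -u when the last vowel of the stem is a high vowel (*fakoi*, *zavju*); -zo when the last vowel of the stem is a non-high vowel (*faropje*, *runa*).
*tovojle*: last vowel = /e/, a non-high vowel → -zo → *tovojlezo*.
The last vowel of *bi* is /i/, which is a high vowel, so the suffix is -u, giving *biu*.

tovojlezo, biu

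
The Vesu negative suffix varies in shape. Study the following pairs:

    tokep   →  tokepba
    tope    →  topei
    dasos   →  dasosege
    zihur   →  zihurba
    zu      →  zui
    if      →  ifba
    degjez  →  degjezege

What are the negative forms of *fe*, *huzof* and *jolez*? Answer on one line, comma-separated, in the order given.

The suffix is conditioned by the final sound: -ege when the stem ends in a sibilant (*dasos*, *degjez*); -ba when the stem ends in a non-sibilant consonant (*tokep*, *zihur*, *if*); -i when the stem ends in a vowel (*tope*, *zu*).
*fe*: final sound = /e/, a vowel → -i → *fei*.
Since the final sound of *huzof* is /f/ (a non-sibilant consonant), it takes -ba, giving *huzofba*.
*jolez* — final sound /z/ (a sibilant) → -ege → *jolezege*.

fei, huzofba, jolezege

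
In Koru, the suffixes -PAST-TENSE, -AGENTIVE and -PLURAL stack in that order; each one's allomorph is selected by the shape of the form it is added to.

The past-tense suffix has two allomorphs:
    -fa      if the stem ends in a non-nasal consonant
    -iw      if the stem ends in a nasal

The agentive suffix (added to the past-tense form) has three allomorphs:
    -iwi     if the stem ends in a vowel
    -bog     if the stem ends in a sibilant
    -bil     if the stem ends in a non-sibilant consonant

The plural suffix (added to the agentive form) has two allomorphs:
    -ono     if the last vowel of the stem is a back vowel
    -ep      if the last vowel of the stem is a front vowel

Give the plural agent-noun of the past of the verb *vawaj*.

Since the final consonant of *vawaj* is /j/ (non-nasal), it takes -fa, giving *vawajfa*.
The past-tense form *vawajfa*: final sound = /a/, a vowel → -iwi → *vawajfaiwi*.
The agentive form *vawajfaiwi* — last vowel /i/ (a front vowel) → -ep → *vawajfaiwiep*.

vawajfaiwiep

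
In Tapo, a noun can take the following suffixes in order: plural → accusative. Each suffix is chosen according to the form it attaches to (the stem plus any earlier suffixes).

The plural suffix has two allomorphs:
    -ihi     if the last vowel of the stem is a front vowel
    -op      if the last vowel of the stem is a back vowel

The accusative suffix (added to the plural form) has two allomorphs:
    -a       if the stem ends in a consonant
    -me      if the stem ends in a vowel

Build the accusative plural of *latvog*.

*latvog*: last vowel = /o/, a back vowel → -op → *latvogop*.
The final sound of the plural form *latvogop* is /p/, which is a consonant, so the accusative suffix is -a, giving *latvogopa*.

latvogopa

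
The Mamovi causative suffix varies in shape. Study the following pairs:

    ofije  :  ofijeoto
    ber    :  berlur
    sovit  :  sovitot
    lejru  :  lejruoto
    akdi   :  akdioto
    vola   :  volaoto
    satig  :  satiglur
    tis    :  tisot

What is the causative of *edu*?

Looking at the final sound of each stem: -ot when the stem ends in a voiceless consonant (*sovit*, *tis*); -lur when the stem ends in a voiced consonant (*ber*, *satig*); -oto when the stem ends in a vowel (*ofije*, *lejru*, *akdi*, *vola*).
Since the final sound of *edu* is /u/ (a vowel), it takes -oto, giving *eduoto*.

eduoto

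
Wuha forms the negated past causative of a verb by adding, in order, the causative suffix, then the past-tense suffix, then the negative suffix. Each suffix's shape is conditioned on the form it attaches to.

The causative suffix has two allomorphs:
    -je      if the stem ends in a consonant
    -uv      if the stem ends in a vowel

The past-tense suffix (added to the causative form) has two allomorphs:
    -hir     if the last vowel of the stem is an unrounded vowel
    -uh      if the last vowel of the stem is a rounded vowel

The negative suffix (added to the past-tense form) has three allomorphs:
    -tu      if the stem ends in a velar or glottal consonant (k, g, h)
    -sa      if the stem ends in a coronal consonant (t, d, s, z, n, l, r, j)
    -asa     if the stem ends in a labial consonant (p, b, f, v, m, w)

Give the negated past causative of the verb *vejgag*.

vejgagjehirsa

*vejgag*: final sound = /g/, a consonant → -je → *vejgagje*.
The causative form *vejgagje* — last vowel /e/ (an unrounded vowel) → -hir → *vejgagjehir*.
Since the final consonant of the past-tense form *vejgagjehir* is /r/ (coronal), it takes -sa, giving *vejgagjehirsa*.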